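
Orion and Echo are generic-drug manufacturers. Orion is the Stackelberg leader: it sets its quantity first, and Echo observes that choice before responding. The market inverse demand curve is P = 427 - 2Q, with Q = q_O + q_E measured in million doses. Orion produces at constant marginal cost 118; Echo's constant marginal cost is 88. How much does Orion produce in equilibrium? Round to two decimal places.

69.75

Solve by backward induction. Given q_O, the follower Echo maximises π_E = (427 - 2q_O - 2q_E)q_E - 88q_E.
Setting the follower's marginal profit to zero, 339 - 2q_O - 4q_E = 0, i.e. q_E = (339 - 2q_O)/4.
The leader anticipates this reaction. Substituting into P = 427 - 2Q gives P = 515/2 - q_O, so π_O = (515/2 - q_O)q_O - 118q_O.
Maximising: ∂π_O/∂q_O = 279/2 - 2q_O = 0, giving q_O = 279/4.
Then q_E = (339 - 2·(279/4))/4 = 399/8.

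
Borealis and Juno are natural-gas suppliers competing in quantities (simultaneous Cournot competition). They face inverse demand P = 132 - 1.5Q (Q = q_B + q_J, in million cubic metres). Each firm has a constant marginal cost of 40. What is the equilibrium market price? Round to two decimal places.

A representative firm's profit is π_i = q_i(132 - 1.5Q) - 40q_i.
Setting ∂π_i/∂q_i = 0 with rivals' quantities fixed: 92 - 3q_i - (3/2)q_j = 0.
With identical firms every q_j equals q_i, so q_j = q_i and 92 = (9/2)q_i, giving q_i = 184/9.
Total output Q = 368/9, so price P = 132 - (3/2)·(368/9) = 212/3.

70.67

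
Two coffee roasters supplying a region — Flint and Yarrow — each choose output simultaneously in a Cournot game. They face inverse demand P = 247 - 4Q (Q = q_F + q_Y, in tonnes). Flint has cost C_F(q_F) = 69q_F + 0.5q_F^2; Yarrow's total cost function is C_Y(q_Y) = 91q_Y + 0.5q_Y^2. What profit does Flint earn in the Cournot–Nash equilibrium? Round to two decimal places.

1018.74

Flint's profit: π_F = (247 - 4Q)q_F - (69q_F + (1/2)q_F²). Setting ∂π_F/∂q_F = 0: 178 - 9q_F - 4(q_Y) = 0.
Yarrow's profit: π_Y = (247 - 4Q)q_Y - (91q_Y + (1/2)q_Y²). Setting ∂π_Y/∂q_Y = 0: 156 - 9q_Y - 4(q_F) = 0.
Best responses: q_F = (178 - 4q_Y)/9, q_Y = (156 - 4q_F)/9.
Substituting one into the other gives q_F = 978/65 and q_Y = 692/65.
Price P = 247 - 4·(334/13) = 1875/13.
Flint's profit: (1875/13)·(978/65) - 69·(978/65) - (1/2)(978/65)² = 1018.7404.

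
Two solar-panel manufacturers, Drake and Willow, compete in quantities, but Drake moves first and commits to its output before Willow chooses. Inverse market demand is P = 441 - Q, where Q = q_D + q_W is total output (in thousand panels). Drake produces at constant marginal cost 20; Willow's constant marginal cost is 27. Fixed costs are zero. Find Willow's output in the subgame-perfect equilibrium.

The follower Willow best-responds to any q_D: π_W = (441 - Q)q_W - 27q_W.
Setting the follower's marginal profit to zero, 414 - q_D - 2q_W = 0, i.e. q_W = (414 - q_D)/2.
Drake substitutes q_W(q_D) into its own profit: π_D = q_D(441 - q_D - (414 - q_D)/2) - 20q_D = (234 - (1/2)q_D)q_D - 20q_D.
Leader FOC: 214 - q_D = 0, so q_D = 214.
Then q_W = (414 - 214)/2 = 100.

100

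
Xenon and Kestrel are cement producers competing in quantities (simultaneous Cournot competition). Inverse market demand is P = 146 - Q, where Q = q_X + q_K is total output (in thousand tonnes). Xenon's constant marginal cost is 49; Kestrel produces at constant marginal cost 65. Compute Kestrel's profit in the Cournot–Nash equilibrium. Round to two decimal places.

Xenon's profit: π_X = (146 - Q)q_X - (49q_X). Setting ∂π_X/∂q_X = 0: 97 - 2q_X - (q_K) = 0.
Kestrel's profit: π_K = (146 - Q)q_K - (65q_K). Setting ∂π_K/∂q_K = 0: 81 - 2q_K - (q_X) = 0.
So q_X = (97 - q_K)/2 and q_K = (81 - q_X)/2.
Solving the pair: q_X = 113/3, q_K = 65/3.
Price P = 146 - 178/3 = 260/3.
Kestrel's profit: (260/3 - 65)·(65/3) = 469.4444.

469.44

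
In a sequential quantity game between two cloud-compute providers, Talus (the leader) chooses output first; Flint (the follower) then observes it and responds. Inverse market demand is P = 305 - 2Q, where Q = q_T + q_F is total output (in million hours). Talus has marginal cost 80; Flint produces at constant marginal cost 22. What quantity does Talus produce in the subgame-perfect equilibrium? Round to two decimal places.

41.75

Solve by backward induction. Given q_T, the follower Flint maximises π_F = (305 - 2q_T - 2q_F)q_F - 22q_F.
Setting the follower's marginal profit to zero, 283 - 2q_T - 4q_F = 0, i.e. q_F = (283 - 2q_T)/4.
The leader anticipates this reaction. Substituting into P = 305 - 2Q gives P = 327/2 - q_T, so π_T = (327/2 - q_T)q_T - 80q_T.
The leader's first-order condition 167/2 - 2q_T = 0 yields q_T = 167/4.
Then q_F = (283 - 2·(167/4))/4 = 399/8.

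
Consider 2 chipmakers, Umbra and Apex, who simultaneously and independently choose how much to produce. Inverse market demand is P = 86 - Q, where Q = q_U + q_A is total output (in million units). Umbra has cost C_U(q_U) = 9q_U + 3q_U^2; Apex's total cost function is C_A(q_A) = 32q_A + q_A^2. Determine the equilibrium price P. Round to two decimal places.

66.35

Umbra's profit: π_U = (86 - Q)q_U - (9q_U + 3q_U²). Setting ∂π_U/∂q_U = 0: 77 - 8q_U - (q_A) = 0.
Apex's first-order condition: 54 - 4q_A - (q_U) = 0.
Best responses: q_U = (77 - q_A)/8, q_A = (54 - q_U)/4.
Substituting one into the other gives q_U = 254/31 and q_A = 355/31.
Total output Q = 609/31, so price P = 86 - 609/31 = 66.3548.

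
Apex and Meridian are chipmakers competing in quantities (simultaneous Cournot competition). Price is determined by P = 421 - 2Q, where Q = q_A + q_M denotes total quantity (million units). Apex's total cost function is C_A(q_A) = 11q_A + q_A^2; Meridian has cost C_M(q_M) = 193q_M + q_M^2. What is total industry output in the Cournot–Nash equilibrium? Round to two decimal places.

79.75

Apex's profit: π_A = (421 - 2Q)q_A - (11q_A + q_A²). Setting ∂π_A/∂q_A = 0: 410 - 6q_A - 2(q_M) = 0.
Meridian's profit: π_M = (421 - 2Q)q_M - (193q_M + q_M²). Setting ∂π_M/∂q_M = 0: 228 - 6q_M - 2(q_A) = 0.
Rearranging gives the reaction functions q_A = (410 - 2q_M)/6 and q_M = (228 - 2q_A)/6.
Solving the pair: q_A = 501/8, q_M = 137/8.
Total output Q = 501/8 + 137/8 = 319/4.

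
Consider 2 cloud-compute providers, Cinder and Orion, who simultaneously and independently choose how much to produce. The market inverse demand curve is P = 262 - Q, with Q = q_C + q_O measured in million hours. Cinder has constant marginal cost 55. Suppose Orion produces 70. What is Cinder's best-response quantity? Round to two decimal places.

68.50

With the rival's output fixed at 70, Cinder's profit is π_C = (262 - 70 - q_C)q_C - (55q_C) = (192 - q_C)q_C - (55q_C).
∂π_C/∂q_C = 137 - 2q_C = 0, so q_C = 137/2.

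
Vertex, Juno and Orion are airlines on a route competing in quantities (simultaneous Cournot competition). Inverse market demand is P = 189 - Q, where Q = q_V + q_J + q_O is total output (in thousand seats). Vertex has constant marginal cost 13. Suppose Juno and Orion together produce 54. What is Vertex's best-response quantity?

61

With rivals' combined output fixed at 54, Vertex's profit is π_V = (189 - 54 - q_V)q_V - (13q_V) = (135 - q_V)q_V - (13q_V).
∂π_V/∂q_V = 122 - 2q_V = 0, so q_V = 61.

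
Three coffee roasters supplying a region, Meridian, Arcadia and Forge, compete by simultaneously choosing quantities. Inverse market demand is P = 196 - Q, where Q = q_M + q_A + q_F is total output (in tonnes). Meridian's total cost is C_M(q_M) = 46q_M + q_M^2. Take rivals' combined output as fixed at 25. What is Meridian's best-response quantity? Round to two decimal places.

With rivals' combined output fixed at 25, Meridian's profit is π_M = (196 - 25 - q_M)q_M - (46q_M + q_M²) = (171 - q_M)q_M - (46q_M + q_M²).
∂π_M/∂q_M = 125 - 4q_M = 0, so q_M = 125/4.

31.25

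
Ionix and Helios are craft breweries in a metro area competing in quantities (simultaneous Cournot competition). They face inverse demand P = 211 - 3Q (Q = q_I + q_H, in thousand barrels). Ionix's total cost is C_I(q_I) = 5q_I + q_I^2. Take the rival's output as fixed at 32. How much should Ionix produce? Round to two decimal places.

With the rival's output fixed at 32, Ionix's profit is π_I = (211 - 3·32 - 3q_I)q_I - (5q_I + q_I²) = (115 - 3q_I)q_I - (5q_I + q_I²).
∂π_I/∂q_I = 110 - 8q_I = 0, so q_I = 55/4.

13.75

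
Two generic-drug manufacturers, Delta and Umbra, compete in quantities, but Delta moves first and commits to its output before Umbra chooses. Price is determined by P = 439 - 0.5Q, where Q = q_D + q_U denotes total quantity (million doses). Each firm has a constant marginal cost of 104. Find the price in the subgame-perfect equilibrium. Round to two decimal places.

187.75

Solve by backward induction. Given q_D, the follower Umbra maximises π_U = (439 - (1/2)q_D - (1/2)q_U)q_U - 104q_U.
Setting the follower's marginal profit to zero, 335 - (1/2)q_D - q_U = 0, i.e. q_U = (335 - (1/2)q_D).
The leader anticipates this reaction. Substituting into P = 439 - 0.5Q gives P = 543/2 - (1/4)q_D, so π_D = (543/2 - (1/4)q_D)q_D - 104q_D.
The leader's first-order condition 335/2 - (1/2)q_D = 0 yields q_D = 335.
Then q_U = (335 - (1/2)·335) = 335/2.
Total output Q = 1005/2, so price P = 439 - (1/2)·(1005/2) = 751/4.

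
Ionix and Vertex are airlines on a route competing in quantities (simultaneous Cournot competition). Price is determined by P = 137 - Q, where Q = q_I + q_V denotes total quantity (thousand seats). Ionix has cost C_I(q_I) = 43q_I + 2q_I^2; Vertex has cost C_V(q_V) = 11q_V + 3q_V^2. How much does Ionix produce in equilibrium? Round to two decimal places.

13.32

Ionix's profit: π_I = (137 - Q)q_I - (43q_I + 2q_I²). Setting ∂π_I/∂q_I = 0: 94 - 6q_I - (q_V) = 0.
Vertex's first-order condition: 126 - 8q_V - (q_I) = 0.
Rearranging gives the reaction functions q_I = (94 - q_V)/6 and q_V = (126 - q_I)/8.
Solving the pair: q_I = 626/47, q_V = 662/47.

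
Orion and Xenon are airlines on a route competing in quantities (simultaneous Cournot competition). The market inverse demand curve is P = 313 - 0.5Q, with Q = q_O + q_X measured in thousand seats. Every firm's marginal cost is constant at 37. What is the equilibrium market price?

129

Each firm earns π_i = (313 - 0.5Q)q_i - 37q_i.
First-order condition (treating rivals' output as given): 276 - q_i - (1/2)q_j = 0.
With identical firms every q_j equals q_i, so q_j = q_i and 276 = (3/2)q_i, giving q_i = 184.
Total output Q = 368, so price P = 313 - (1/2)·368 = 129.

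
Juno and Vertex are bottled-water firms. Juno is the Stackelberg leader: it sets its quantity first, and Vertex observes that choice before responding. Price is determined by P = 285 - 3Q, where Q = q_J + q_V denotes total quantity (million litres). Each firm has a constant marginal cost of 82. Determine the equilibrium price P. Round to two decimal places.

132.75

Solve by backward induction. Given q_J, the follower Vertex maximises π_V = (285 - 3q_J - 3q_V)q_V - 82q_V.
Setting the follower's marginal profit to zero, 203 - 3q_J - 6q_V = 0, i.e. q_V = (203 - 3q_J)/6.
Juno substitutes q_V(q_J) into its own profit: π_J = q_J(285 - 3q_J - (203 - 3q_J)/2) - 82q_J = (367/2 - (3/2)q_J)q_J - 82q_J.
Maximising: ∂π_J/∂q_J = 203/2 - 3q_J = 0, giving q_J = 203/6.
Then q_V = (203 - 3·(203/6))/6 = 203/12.
Total output Q = 203/4, so price P = 285 - 3·(203/4) = 531/4.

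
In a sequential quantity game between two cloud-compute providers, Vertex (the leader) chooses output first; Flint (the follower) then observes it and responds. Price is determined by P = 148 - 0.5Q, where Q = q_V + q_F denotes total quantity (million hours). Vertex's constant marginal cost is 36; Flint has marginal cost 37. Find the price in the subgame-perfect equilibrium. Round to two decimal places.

Solve by backward induction. Given q_V, the follower Flint maximises π_F = (148 - (1/2)q_V - (1/2)q_F)q_F - 37q_F.
∂π_F/∂q_F = 111 - (1/2)q_V - q_F = 0 gives the reaction function q_F = (111 - (1/2)q_V).
Vertex substitutes q_F(q_V) into its own profit: π_V = q_V(148 - (1/2)q_V - (111 - (1/2)q_V)/2) - 36q_V = (185/2 - (1/4)q_V)q_V - 36q_V.
Leader FOC: 113/2 - (1/2)q_V = 0, so q_V = 113.
Then q_F = (111 - (1/2)·113) = 109/2.
Total output Q = 335/2, so price P = 148 - (1/2)·(335/2) = 257/4.

64.25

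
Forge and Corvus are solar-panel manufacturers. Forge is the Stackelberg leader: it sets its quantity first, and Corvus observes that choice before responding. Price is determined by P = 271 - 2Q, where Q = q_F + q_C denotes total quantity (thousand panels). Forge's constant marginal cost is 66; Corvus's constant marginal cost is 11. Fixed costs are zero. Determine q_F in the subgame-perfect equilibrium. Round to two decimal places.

Solve by backward induction. Given q_F, the follower Corvus maximises π_C = (271 - 2q_F - 2q_C)q_C - 11q_C.
Setting the follower's marginal profit to zero, 260 - 2q_F - 4q_C = 0, i.e. q_C = (260 - 2q_F)/4.
Forge substitutes q_C(q_F) into its own profit: π_F = q_F(271 - 2q_F - (260 - 2q_F)/2) - 66q_F = (141 - q_F)q_F - 66q_F.
Maximising: ∂π_F/∂q_F = 75 - 2q_F = 0, giving q_F = 75/2.
Then q_C = (260 - 2·(75/2))/4 = 185/4.

37.50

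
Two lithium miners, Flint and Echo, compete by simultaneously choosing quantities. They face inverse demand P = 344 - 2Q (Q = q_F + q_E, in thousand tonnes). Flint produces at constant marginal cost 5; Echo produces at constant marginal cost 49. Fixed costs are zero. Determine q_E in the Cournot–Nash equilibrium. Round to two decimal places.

41.83

Flint's profit: π_F = (344 - 2Q)q_F - (5q_F). Setting ∂π_F/∂q_F = 0: 339 - 4q_F - 2(q_E) = 0.
Echo's profit: π_E = (344 - 2Q)q_E - (49q_E). Setting ∂π_E/∂q_E = 0: 295 - 4q_E - 2(q_F) = 0.
Rearranging gives the reaction functions q_F = (339 - 2q_E)/4 and q_E = (295 - 2q_F)/4.
Solving the pair: q_F = 383/6, q_E = 251/6.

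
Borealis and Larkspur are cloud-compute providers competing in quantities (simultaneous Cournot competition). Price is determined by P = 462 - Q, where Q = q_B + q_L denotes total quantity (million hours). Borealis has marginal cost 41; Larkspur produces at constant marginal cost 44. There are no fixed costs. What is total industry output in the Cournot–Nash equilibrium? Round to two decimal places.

Borealis's profit: π_B = (462 - Q)q_B - (41q_B). Setting ∂π_B/∂q_B = 0: 421 - 2q_B - (q_L) = 0.
Larkspur's profit: π_L = (462 - Q)q_L - (44q_L). Setting ∂π_L/∂q_L = 0: 418 - 2q_L - (q_B) = 0.
So q_B = (421 - q_L)/2 and q_L = (418 - q_B)/2.
Substituting one into the other gives q_B = 424/3 and q_L = 415/3.
Total output Q = 424/3 + 415/3 = 839/3.

279.67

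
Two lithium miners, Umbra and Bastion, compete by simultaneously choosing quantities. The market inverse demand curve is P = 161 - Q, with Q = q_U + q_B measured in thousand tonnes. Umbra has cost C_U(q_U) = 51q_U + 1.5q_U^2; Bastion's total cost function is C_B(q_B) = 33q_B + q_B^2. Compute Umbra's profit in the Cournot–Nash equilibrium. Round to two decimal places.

674.13

Umbra's profit: π_U = (161 - Q)q_U - (51q_U + (3/2)q_U²). Setting ∂π_U/∂q_U = 0: 110 - 5q_U - (q_B) = 0.
Bastion's profit: π_B = (161 - Q)q_B - (33q_B + q_B²). Setting ∂π_B/∂q_B = 0: 128 - 4q_B - (q_U) = 0.
Best responses: q_U = (110 - q_B)/5, q_B = (128 - q_U)/4.
Substituting one into the other gives q_U = 312/19 and q_B = 530/19.
Price P = 161 - 842/19 = 116.6842.
Umbra's profit: 116.6842·(312/19) - 51·(312/19) - (3/2)(312/19)² = 674.1274.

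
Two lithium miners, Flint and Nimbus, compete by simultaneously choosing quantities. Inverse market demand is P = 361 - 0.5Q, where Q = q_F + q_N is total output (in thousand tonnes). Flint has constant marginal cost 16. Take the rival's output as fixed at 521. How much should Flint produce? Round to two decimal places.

With the rival's output fixed at 521, Flint's profit is π_F = (361 - (1/2)·521 - (1/2)q_F)q_F - (16q_F) = (201/2 - (1/2)q_F)q_F - (16q_F).
∂π_F/∂q_F = 169/2 - q_F = 0, so q_F = 169/2.

84.50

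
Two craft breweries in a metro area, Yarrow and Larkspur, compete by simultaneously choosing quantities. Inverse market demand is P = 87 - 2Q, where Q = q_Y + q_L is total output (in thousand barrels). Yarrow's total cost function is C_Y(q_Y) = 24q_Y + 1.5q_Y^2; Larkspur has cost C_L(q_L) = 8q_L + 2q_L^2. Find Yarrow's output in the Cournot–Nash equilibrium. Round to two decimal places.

Yarrow's profit: π_Y = (87 - 2Q)q_Y - (24q_Y + (3/2)q_Y²). Setting ∂π_Y/∂q_Y = 0: 63 - 7q_Y - 2(q_L) = 0.
Larkspur's first-order condition: 79 - 8q_L - 2(q_Y) = 0.
So q_Y = (63 - 2q_L)/7 and q_L = (79 - 2q_Y)/8.
Solving the pair: q_Y = 173/26, q_L = 427/52.

6.65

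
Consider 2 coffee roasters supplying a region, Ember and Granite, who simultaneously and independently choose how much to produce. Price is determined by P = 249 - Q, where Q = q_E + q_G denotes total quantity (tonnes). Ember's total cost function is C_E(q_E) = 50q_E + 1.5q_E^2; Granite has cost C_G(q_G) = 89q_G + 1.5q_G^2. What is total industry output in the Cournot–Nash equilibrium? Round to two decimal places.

59.83

Ember's profit: π_E = (249 - Q)q_E - (50q_E + (3/2)q_E²). Setting ∂π_E/∂q_E = 0: 199 - 5q_E - (q_G) = 0.
Granite's profit: π_G = (249 - Q)q_G - (89q_G + (3/2)q_G²). Setting ∂π_G/∂q_G = 0: 160 - 5q_G - (q_E) = 0.
Best responses: q_E = (199 - q_G)/5, q_G = (160 - q_E)/5.
Substituting one into the other gives q_E = 835/24 and q_G = 601/24.
Total output Q = 835/24 + 601/24 = 359/6.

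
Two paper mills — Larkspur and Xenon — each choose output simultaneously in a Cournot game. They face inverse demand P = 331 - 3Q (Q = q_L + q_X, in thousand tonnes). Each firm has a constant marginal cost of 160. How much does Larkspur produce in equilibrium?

19

A representative firm's profit is π_i = q_i(331 - 3Q) - 160q_i.
Setting ∂π_i/∂q_i = 0 with rivals' quantities fixed: 171 - 6q_i - 3q_j = 0.
With identical firms every q_j equals q_i, so q_j = q_i and 171 = 9q_i, giving q_i = 19.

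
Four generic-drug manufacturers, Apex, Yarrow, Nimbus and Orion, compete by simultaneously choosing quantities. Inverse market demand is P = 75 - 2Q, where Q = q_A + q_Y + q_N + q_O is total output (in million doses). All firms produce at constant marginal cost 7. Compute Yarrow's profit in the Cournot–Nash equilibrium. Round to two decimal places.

A representative firm's profit is π_i = q_i(75 - 2Q) - 7q_i.
First-order condition (treating rivals' output as given): 68 - 4q_i - 2·Σ_{j≠i} q_j = 0.
By symmetry each firm produces the same amount; substituting Σ_{j≠i} q_j = 3q_i yields q_i = 68/10 = 34/5.
Price P = 75 - 2·(136/5) = 103/5.
Yarrow's profit: (103/5 - 7)·(34/5) = 92.4800.

92.48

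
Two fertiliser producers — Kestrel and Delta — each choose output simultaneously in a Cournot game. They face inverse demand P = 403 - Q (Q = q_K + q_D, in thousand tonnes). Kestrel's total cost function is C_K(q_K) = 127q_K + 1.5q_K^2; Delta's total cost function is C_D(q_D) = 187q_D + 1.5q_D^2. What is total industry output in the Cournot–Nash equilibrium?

82

Kestrel's profit: π_K = (403 - Q)q_K - (127q_K + (3/2)q_K²). Setting ∂π_K/∂q_K = 0: 276 - 5q_K - (q_D) = 0.
Delta's profit: π_D = (403 - Q)q_D - (187q_D + (3/2)q_D²). Setting ∂π_D/∂q_D = 0: 216 - 5q_D - (q_K) = 0.
So q_K = (276 - q_D)/5 and q_D = (216 - q_K)/5.
Substituting one into the other gives q_K = 97/2 and q_D = 67/2.
Total output Q = 97/2 + 67/2 = 82.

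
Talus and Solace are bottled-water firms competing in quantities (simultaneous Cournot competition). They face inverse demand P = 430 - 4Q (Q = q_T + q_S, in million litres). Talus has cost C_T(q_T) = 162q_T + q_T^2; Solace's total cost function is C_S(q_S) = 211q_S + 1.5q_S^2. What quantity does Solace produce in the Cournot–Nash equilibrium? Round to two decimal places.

Talus's profit: π_T = (430 - 4Q)q_T - (162q_T + q_T²). Setting ∂π_T/∂q_T = 0: 268 - 10q_T - 4(q_S) = 0.
Solace's first-order condition: 219 - 11q_S - 4(q_T) = 0.
Best responses: q_T = (268 - 4q_S)/10, q_S = (219 - 4q_T)/11.
Solving the pair: q_T = 1036/47, q_S = 559/47.

11.89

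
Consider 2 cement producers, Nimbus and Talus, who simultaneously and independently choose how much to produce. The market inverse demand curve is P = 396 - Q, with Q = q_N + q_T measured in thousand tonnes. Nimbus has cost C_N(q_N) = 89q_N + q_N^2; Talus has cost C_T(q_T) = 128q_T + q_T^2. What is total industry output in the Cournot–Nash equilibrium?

115

Nimbus's profit: π_N = (396 - Q)q_N - (89q_N + q_N²). Setting ∂π_N/∂q_N = 0: 307 - 4q_N - (q_T) = 0.
Talus's first-order condition: 268 - 4q_T - (q_N) = 0.
Best responses: q_N = (307 - q_T)/4, q_T = (268 - q_N)/4.
Substituting one into the other gives q_N = 64 and q_T = 51.
Total output Q = 64 + 51 = 115.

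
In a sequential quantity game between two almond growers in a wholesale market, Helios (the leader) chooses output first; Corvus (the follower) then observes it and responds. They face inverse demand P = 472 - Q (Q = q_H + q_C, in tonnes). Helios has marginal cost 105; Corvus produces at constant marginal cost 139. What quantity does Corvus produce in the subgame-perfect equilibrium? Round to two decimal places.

66.25

The follower Corvus best-responds to any q_H: π_C = (472 - Q)q_C - 139q_C.
Follower FOC: 333 - q_H - 2q_C = 0, so q_C(q_H) = (333 - q_H)/2.
The leader anticipates this reaction. Substituting into P = 472 - Q gives P = 611/2 - (1/2)q_H, so π_H = (611/2 - (1/2)q_H)q_H - 105q_H.
Maximising: ∂π_H/∂q_H = 401/2 - q_H = 0, giving q_H = 401/2.
Then q_C = (333 - 401/2)/2 = 265/4.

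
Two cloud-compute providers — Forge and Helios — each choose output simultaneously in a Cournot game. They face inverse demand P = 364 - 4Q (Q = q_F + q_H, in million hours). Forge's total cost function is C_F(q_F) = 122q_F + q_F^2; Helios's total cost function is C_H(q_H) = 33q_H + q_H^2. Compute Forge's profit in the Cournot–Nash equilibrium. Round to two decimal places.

Forge's profit: π_F = (364 - 4Q)q_F - (122q_F + q_F²). Setting ∂π_F/∂q_F = 0: 242 - 10q_F - 4(q_H) = 0.
Helios's profit: π_H = (364 - 4Q)q_H - (33q_H + q_H²). Setting ∂π_H/∂q_H = 0: 331 - 10q_H - 4(q_F) = 0.
So q_F = (242 - 4q_H)/10 and q_H = (331 - 4q_F)/10.
Solving the pair: q_F = 274/21, q_H = 1171/42.
Price P = 364 - 4·(573/14) = 1402/7.
Forge's profit: (1402/7)·(274/21) - 122·(274/21) - (274/21)² = 851.2018.

851.20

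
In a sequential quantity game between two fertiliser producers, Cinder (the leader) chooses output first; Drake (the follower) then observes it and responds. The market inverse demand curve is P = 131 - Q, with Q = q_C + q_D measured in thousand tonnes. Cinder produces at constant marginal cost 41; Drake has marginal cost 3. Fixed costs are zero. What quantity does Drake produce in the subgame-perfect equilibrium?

Solve by backward induction. Given q_C, the follower Drake maximises π_D = (131 - q_C - q_D)q_D - 3q_D.
∂π_D/∂q_D = 128 - q_C - 2q_D = 0 gives the reaction function q_D = (128 - q_C)/2.
Cinder substitutes q_D(q_C) into its own profit: π_C = q_C(131 - q_C - (128 - q_C)/2) - 41q_C = (67 - (1/2)q_C)q_C - 41q_C.
Maximising: ∂π_C/∂q_C = 26 - q_C = 0, giving q_C = 26.
Then q_D = (128 - 26)/2 = 51.

51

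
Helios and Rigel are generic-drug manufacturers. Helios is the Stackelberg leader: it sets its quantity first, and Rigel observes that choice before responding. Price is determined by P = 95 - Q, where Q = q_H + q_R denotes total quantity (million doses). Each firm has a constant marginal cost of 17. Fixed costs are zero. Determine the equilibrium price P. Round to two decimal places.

Solve by backward induction. Given q_H, the follower Rigel maximises π_R = (95 - q_H - q_R)q_R - 17q_R.
Setting the follower's marginal profit to zero, 78 - q_H - 2q_R = 0, i.e. q_R = (78 - q_H)/2.
Helios substitutes q_R(q_H) into its own profit: π_H = q_H(95 - q_H - (78 - q_H)/2) - 17q_H = (56 - (1/2)q_H)q_H - 17q_H.
The leader's first-order condition 39 - q_H = 0 yields q_H = 39.
Then q_R = (78 - 39)/2 = 39/2.
Total output Q = 117/2, so price P = 95 - 117/2 = 73/2.

36.50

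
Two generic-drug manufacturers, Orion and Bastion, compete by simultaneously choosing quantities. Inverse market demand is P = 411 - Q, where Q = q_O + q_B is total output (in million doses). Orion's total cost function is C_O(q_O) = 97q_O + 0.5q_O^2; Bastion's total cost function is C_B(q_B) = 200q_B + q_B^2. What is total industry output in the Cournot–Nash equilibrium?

124

Orion's profit: π_O = (411 - Q)q_O - (97q_O + (1/2)q_O²). Setting ∂π_O/∂q_O = 0: 314 - 3q_O - (q_B) = 0.
Bastion's profit: π_B = (411 - Q)q_B - (200q_B + q_B²). Setting ∂π_B/∂q_B = 0: 211 - 4q_B - (q_O) = 0.
Best responses: q_O = (314 - q_B)/3, q_B = (211 - q_O)/4.
Substituting one into the other gives q_O = 95 and q_B = 29.
Total output Q = 95 + 29 = 124.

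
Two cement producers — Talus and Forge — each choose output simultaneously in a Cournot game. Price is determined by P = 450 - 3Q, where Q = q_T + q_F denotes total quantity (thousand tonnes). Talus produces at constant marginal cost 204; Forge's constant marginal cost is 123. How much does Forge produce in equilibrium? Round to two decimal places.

Talus's profit: π_T = (450 - 3Q)q_T - (204q_T). Setting ∂π_T/∂q_T = 0: 246 - 6q_T - 3(q_F) = 0.
Forge's profit: π_F = (450 - 3Q)q_F - (123q_F). Setting ∂π_F/∂q_F = 0: 327 - 6q_F - 3(q_T) = 0.
So q_T = (246 - 3q_F)/6 and q_F = (327 - 3q_T)/6.
Substituting one into the other gives q_T = 55/3 and q_F = 136/3.

45.33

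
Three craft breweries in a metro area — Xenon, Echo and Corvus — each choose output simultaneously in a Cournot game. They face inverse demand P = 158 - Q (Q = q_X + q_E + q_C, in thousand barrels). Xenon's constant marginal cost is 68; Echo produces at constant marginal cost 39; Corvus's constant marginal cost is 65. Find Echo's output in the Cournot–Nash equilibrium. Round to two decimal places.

43.50

Xenon's profit: π_X = (158 - Q)q_X - (68q_X). Setting ∂π_X/∂q_X = 0: 90 - 2q_X - (q_E + q_C) = 0.
Echo's first-order condition: 119 - 2q_E - (q_X + q_C) = 0.
Corvus's profit: π_C = (158 - Q)q_C - (65q_C). Setting ∂π_C/∂q_C = 0: 93 - 2q_C - (q_X + q_E) = 0.
Summing all 3 equations gives 302 − 4Q = 0, hence Q = 151/2.
Back-substituting: q_X = (90 − 151/2) = 29/2, q_E = (119 − 151/2) = 87/2, q_C = (93 − 151/2) = 35/2.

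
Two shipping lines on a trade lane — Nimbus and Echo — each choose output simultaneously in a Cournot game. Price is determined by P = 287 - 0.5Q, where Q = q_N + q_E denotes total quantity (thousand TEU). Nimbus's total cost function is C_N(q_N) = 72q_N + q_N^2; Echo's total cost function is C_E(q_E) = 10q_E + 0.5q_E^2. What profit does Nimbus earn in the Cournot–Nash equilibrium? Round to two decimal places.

3855.07

Nimbus's profit: π_N = (287 - 0.5Q)q_N - (72q_N + q_N²). Setting ∂π_N/∂q_N = 0: 215 - 3q_N - (1/2)(q_E) = 0.
Echo's first-order condition: 277 - 2q_E - (1/2)(q_N) = 0.
Best responses: q_N = (215 - (1/2)q_E)/3, q_E = (277 - (1/2)q_N)/2.
Substituting one into the other gives q_N = 1166/23 and q_E = 125.8261.
Price P = 287 - (1/2)·176.5217 = 198.7391.
Nimbus's profit: 198.7391·(1166/23) - 72·(1166/23) - (1166/23)² = 3855.0737.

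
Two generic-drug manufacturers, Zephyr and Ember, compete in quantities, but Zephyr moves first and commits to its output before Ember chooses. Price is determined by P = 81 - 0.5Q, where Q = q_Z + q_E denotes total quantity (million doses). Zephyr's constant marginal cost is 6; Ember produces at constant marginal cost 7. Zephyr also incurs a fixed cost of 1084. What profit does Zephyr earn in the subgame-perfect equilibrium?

360

The follower Ember best-responds to any q_Z: π_E = (81 - 0.5Q)q_E - 7q_E.
Follower FOC: 74 - (1/2)q_Z - q_E = 0, so q_E(q_Z) = (74 - (1/2)q_Z).
The leader anticipates this reaction. Substituting into P = 81 - 0.5Q gives P = 44 - (1/4)q_Z, so π_Z = (44 - (1/4)q_Z)q_Z - 6q_Z.
The leader's first-order condition 38 - (1/2)q_Z = 0 yields q_Z = 76.
Then q_E = (74 - (1/2)·76) = 36.
Price P = 81 - (1/2)·112 = 25.
Zephyr's profit: (25 - 6)·76 - 1084 = 360.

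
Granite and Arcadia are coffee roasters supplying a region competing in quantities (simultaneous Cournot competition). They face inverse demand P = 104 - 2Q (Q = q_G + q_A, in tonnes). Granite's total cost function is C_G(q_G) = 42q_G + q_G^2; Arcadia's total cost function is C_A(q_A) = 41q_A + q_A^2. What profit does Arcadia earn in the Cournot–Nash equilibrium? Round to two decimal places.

Granite's profit: π_G = (104 - 2Q)q_G - (42q_G + q_G²). Setting ∂π_G/∂q_G = 0: 62 - 6q_G - 2(q_A) = 0.
Arcadia's first-order condition: 63 - 6q_A - 2(q_G) = 0.
Best responses: q_G = (62 - 2q_A)/6, q_A = (63 - 2q_G)/6.
Substituting one into the other gives q_G = 123/16 and q_A = 127/16.
Price P = 104 - 2·(125/8) = 291/4.
Arcadia's profit: (291/4)·(127/16) - 41·(127/16) - (127/16)² = 189.0117.

189.01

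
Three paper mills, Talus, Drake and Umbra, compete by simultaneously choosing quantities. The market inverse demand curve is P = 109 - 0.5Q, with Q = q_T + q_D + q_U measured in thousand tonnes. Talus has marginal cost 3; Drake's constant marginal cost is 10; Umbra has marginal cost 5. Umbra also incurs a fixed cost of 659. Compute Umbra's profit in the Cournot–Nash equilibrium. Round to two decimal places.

Talus's profit: π_T = (109 - 0.5Q)q_T - (3q_T). Setting ∂π_T/∂q_T = 0: 106 - q_T - (1/2)(q_D + q_U) = 0.
Drake's profit: π_D = (109 - 0.5Q)q_D - (10q_D). Setting ∂π_D/∂q_D = 0: 99 - q_D - (1/2)(q_T + q_U) = 0.
Umbra's profit: π_U = (109 - 0.5Q)q_U - (5q_U). Setting ∂π_U/∂q_U = 0: 104 - q_U - (1/2)(q_T + q_D) = 0.
Summing all 3 equations gives 309 − 2Q = 0, hence Q = 309/2.
Back-substituting: q_T = (106 − 309/4)/(1/2) = 115/2, q_D = (99 − 309/4)/(1/2) = 87/2, q_U = (104 − 309/4)/(1/2) = 107/2.
Price P = 109 - (1/2)·(309/2) = 127/4.
Umbra's profit: (127/4 - 5)·(107/2) - 659 = 772.1250.

772.13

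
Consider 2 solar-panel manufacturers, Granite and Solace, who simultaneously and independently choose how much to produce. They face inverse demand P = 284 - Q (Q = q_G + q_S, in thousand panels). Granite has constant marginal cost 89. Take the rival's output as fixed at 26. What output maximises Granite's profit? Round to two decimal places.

84.50

With the rival's output fixed at 26, Granite's profit is π_G = (284 - 26 - q_G)q_G - (89q_G) = (258 - q_G)q_G - (89q_G).
∂π_G/∂q_G = 169 - 2q_G = 0, so q_G = 169/2.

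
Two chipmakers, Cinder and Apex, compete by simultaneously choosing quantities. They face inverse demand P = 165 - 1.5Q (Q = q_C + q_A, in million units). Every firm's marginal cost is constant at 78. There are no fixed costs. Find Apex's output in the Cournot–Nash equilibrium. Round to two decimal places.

A representative firm's profit is π_i = q_i(165 - 1.5Q) - 78q_i.
First-order condition (treating rivals' output as given): 87 - 3q_i - (3/2)q_j = 0.
By symmetry each firm produces the same amount; substituting q_j = q_i yields q_i = 87/(9/2) = 58/3.

19.33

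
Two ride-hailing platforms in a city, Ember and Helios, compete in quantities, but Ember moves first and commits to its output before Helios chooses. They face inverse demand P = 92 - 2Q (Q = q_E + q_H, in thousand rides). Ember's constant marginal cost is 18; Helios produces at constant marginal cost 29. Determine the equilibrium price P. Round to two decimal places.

Solve by backward induction. Given q_E, the follower Helios maximises π_H = (92 - 2q_E - 2q_H)q_H - 29q_H.
∂π_H/∂q_H = 63 - 2q_E - 4q_H = 0 gives the reaction function q_H = (63 - 2q_E)/4.
The leader anticipates this reaction. Substituting into P = 92 - 2Q gives P = 121/2 - q_E, so π_E = (121/2 - q_E)q_E - 18q_E.
Leader FOC: 85/2 - 2q_E = 0, so q_E = 85/4.
Then q_H = (63 - 2·(85/4))/4 = 41/8.
Total output Q = 211/8, so price P = 92 - 2·(211/8) = 157/4.

39.25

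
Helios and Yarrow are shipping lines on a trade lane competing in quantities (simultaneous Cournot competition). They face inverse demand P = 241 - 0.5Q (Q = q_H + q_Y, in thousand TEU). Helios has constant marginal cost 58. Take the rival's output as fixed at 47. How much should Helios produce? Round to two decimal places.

159.50

With the rival's output fixed at 47, Helios's profit is π_H = (241 - (1/2)·47 - (1/2)q_H)q_H - (58q_H) = (435/2 - (1/2)q_H)q_H - (58q_H).
∂π_H/∂q_H = 319/2 - q_H = 0, so q_H = 319/2.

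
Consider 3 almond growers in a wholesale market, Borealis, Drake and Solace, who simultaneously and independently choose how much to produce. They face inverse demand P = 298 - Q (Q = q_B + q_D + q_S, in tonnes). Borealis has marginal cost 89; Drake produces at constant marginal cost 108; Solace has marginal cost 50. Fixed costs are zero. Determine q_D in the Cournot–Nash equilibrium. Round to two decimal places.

Borealis's profit: π_B = (298 - Q)q_B - (89q_B). Setting ∂π_B/∂q_B = 0: 209 - 2q_B - (q_D + q_S) = 0.
Drake's profit: π_D = (298 - Q)q_D - (108q_D). Setting ∂π_D/∂q_D = 0: 190 - 2q_D - (q_B + q_S) = 0.
Solace's first-order condition: 248 - 2q_S - (q_B + q_D) = 0.
Adding the 3 conditions: 647 − 2Q − 2Q = 0, i.e. Q = 647/4.
Back-substituting: q_B = (209 − 647/4) = 189/4, q_D = (190 − 647/4) = 113/4, q_S = (248 − 647/4) = 345/4.

28.25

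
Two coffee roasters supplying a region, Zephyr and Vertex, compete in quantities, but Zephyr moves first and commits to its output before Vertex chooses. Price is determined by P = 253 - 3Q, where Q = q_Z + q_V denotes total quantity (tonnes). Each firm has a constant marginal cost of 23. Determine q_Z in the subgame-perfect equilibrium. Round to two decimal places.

The follower Vertex best-responds to any q_Z: π_V = (253 - 3Q)q_V - 23q_V.
Setting the follower's marginal profit to zero, 230 - 3q_Z - 6q_V = 0, i.e. q_V = (230 - 3q_Z)/6.
Zephyr substitutes q_V(q_Z) into its own profit: π_Z = q_Z(253 - 3q_Z - (230 - 3q_Z)/2) - 23q_Z = (138 - (3/2)q_Z)q_Z - 23q_Z.
The leader's first-order condition 115 - 3q_Z = 0 yields q_Z = 115/3.
Then q_V = (230 - 3·(115/3))/6 = 115/6.

38.33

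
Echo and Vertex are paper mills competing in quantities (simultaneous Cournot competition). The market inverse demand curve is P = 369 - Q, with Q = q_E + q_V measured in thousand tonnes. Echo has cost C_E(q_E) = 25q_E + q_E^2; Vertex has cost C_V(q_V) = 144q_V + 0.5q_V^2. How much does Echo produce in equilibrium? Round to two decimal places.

Echo's profit: π_E = (369 - Q)q_E - (25q_E + q_E²). Setting ∂π_E/∂q_E = 0: 344 - 4q_E - (q_V) = 0.
Vertex's first-order condition: 225 - 3q_V - (q_E) = 0.
So q_E = (344 - q_V)/4 and q_V = (225 - q_E)/3.
Substituting one into the other gives q_E = 807/11 and q_V = 556/11.

73.36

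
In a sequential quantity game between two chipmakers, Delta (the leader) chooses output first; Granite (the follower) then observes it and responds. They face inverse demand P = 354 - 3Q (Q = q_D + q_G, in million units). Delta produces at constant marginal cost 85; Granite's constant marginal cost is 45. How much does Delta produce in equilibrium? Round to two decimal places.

The follower Granite best-responds to any q_D: π_G = (354 - 3Q)q_G - 45q_G.
Setting the follower's marginal profit to zero, 309 - 3q_D - 6q_G = 0, i.e. q_G = (309 - 3q_D)/6.
Delta substitutes q_G(q_D) into its own profit: π_D = q_D(354 - 3q_D - (309 - 3q_D)/2) - 85q_D = (399/2 - (3/2)q_D)q_D - 85q_D.
Maximising: ∂π_D/∂q_D = 229/2 - 3q_D = 0, giving q_D = 229/6.
Then q_G = (309 - 3·(229/6))/6 = 389/12.

38.17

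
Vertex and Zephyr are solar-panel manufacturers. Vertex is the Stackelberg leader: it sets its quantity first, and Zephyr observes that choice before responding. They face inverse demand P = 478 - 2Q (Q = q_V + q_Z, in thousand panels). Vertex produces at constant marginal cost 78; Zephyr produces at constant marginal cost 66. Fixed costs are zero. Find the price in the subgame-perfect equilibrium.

175

Solve by backward induction. Given q_V, the follower Zephyr maximises π_Z = (478 - 2q_V - 2q_Z)q_Z - 66q_Z.
Setting the follower's marginal profit to zero, 412 - 2q_V - 4q_Z = 0, i.e. q_Z = (412 - 2q_V)/4.
The leader anticipates this reaction. Substituting into P = 478 - 2Q gives P = 272 - q_V, so π_V = (272 - q_V)q_V - 78q_V.
The leader's first-order condition 194 - 2q_V = 0 yields q_V = 97.
Then q_Z = (412 - 2·97)/4 = 109/2.
Total output Q = 303/2, so price P = 478 - 2·(303/2) = 175.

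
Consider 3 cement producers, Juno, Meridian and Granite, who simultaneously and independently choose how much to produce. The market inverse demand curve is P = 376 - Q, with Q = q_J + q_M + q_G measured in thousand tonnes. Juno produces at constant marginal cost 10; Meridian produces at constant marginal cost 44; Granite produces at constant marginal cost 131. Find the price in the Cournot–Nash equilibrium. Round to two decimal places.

140.25

Juno's profit: π_J = (376 - Q)q_J - (10q_J). Setting ∂π_J/∂q_J = 0: 366 - 2q_J - (q_M + q_G) = 0.
Meridian's profit: π_M = (376 - Q)q_M - (44q_M). Setting ∂π_M/∂q_M = 0: 332 - 2q_M - (q_J + q_G) = 0.
Granite's profit: π_G = (376 - Q)q_G - (131q_G). Setting ∂π_G/∂q_G = 0: 245 - 2q_G - (q_J + q_M) = 0.
Adding the 3 conditions: 943 − 2Q − 2Q = 0, i.e. Q = 943/4.
Back-substituting: q_J = (366 − 943/4) = 521/4, q_M = (332 − 943/4) = 385/4, q_G = (245 − 943/4) = 37/4.
Total output Q = 943/4, so price P = 376 - 943/4 = 561/4.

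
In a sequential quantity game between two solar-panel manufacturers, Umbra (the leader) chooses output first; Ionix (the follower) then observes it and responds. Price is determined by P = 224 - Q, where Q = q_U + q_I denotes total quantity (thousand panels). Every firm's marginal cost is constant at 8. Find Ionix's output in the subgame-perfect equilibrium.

54

Solve by backward induction. Given q_U, the follower Ionix maximises π_I = (224 - q_U - q_I)q_I - 8q_I.
∂π_I/∂q_I = 216 - q_U - 2q_I = 0 gives the reaction function q_I = (216 - q_U)/2.
The leader anticipates this reaction. Substituting into P = 224 - Q gives P = 116 - (1/2)q_U, so π_U = (116 - (1/2)q_U)q_U - 8q_U.
The leader's first-order condition 108 - q_U = 0 yields q_U = 108.
Then q_I = (216 - 108)/2 = 54.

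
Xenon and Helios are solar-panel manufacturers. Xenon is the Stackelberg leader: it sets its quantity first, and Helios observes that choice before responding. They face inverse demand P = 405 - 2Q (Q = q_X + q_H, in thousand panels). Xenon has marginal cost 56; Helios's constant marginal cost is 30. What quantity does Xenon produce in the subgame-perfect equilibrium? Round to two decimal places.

80.75

Solve by backward induction. Given q_X, the follower Helios maximises π_H = (405 - 2q_X - 2q_H)q_H - 30q_H.
∂π_H/∂q_H = 375 - 2q_X - 4q_H = 0 gives the reaction function q_H = (375 - 2q_X)/4.
The leader anticipates this reaction. Substituting into P = 405 - 2Q gives P = 435/2 - q_X, so π_X = (435/2 - q_X)q_X - 56q_X.
Maximising: ∂π_X/∂q_X = 323/2 - 2q_X = 0, giving q_X = 323/4.
Then q_H = (375 - 2·(323/4))/4 = 427/8.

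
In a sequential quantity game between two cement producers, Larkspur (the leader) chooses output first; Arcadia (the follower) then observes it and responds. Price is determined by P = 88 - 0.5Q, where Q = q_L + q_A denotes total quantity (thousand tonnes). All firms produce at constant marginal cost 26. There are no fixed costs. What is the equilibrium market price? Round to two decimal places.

41.50

The follower Arcadia best-responds to any q_L: π_A = (88 - 0.5Q)q_A - 26q_A.
Setting the follower's marginal profit to zero, 62 - (1/2)q_L - q_A = 0, i.e. q_A = (62 - (1/2)q_L).
Larkspur substitutes q_A(q_L) into its own profit: π_L = q_L(88 - (1/2)q_L - (62 - (1/2)q_L)/2) - 26q_L = (57 - (1/4)q_L)q_L - 26q_L.
Leader FOC: 31 - (1/2)q_L = 0, so q_L = 62.
Then q_A = (62 - (1/2)·62) = 31.
Total output Q = 93, so price P = 88 - (1/2)·93 = 83/2.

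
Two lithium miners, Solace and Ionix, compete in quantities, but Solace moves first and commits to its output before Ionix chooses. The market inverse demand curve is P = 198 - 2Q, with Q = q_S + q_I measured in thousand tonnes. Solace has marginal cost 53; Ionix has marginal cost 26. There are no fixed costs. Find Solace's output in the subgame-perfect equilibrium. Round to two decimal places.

29.50

The follower Ionix best-responds to any q_S: π_I = (198 - 2Q)q_I - 26q_I.
Follower FOC: 172 - 2q_S - 4q_I = 0, so q_I(q_S) = (172 - 2q_S)/4.
The leader anticipates this reaction. Substituting into P = 198 - 2Q gives P = 112 - q_S, so π_S = (112 - q_S)q_S - 53q_S.
The leader's first-order condition 59 - 2q_S = 0 yields q_S = 59/2.
Then q_I = (172 - 2·(59/2))/4 = 113/4.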